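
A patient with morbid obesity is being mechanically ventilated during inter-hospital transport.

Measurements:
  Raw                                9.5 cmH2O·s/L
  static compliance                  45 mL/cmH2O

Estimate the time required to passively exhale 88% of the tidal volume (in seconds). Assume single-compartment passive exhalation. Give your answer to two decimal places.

τ = R × C = 9.5 × 45 mL/cmH2O = 9.5 × 0.045 L/cmH2O = 0.4275 s.
Exhaled fraction f = 1 − e^(−t/τ) → t = −τ·ln(1 − f) = −0.4275·ln(0.12) = 0.9064 s.

0.91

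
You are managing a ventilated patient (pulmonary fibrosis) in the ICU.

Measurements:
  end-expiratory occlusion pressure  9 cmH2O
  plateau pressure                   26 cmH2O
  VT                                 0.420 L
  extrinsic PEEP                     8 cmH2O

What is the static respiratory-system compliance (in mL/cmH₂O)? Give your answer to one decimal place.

End-expiratory occlusion gives total PEEP = 9 cmH2O (intrinsic PEEP = 9 − 8 = 1). Use total PEEP for the elastic gradient.
Cstat = Vt / (Pplat − PEEPtotal) = 420 / (26 − 9) = 420 / 17.0 = 24.706 mL/cmH2O.

24.7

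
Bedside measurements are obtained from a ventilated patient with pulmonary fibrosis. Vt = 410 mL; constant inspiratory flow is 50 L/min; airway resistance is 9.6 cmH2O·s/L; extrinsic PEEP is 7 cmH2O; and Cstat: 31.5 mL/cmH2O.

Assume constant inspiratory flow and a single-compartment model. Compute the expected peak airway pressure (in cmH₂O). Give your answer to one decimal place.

Flow: 50 L/min ÷ 60 = 0.8333 L/s.
Equation of motion (constant flow): PIP = Vt/C + R·V̇ + PEEP.
PIP = 410/31.5 + 9.6×0.8333 + 7 = 13.016 + 8.0 + 7 = 28.016 cmH2O.

28.0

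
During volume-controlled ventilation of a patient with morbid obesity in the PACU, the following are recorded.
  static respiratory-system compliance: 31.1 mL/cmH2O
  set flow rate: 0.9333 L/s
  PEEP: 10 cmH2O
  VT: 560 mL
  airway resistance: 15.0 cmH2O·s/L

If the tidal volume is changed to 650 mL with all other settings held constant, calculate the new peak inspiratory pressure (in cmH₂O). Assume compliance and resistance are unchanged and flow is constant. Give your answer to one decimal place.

PIP = Vt/C + R·V̇ + PEEP (constant-flow equation of motion).
Only the elastic term changes: ΔPIP = ΔVt / C = (650 − 560) / 31.1 = 2.894 cmH2O.
Original PIP = 560/31.1 + 15.0×0.9333 + 10 = 42.006 cmH2O; new PIP = 42.006 + (2.894) = 44.9 cmH2O.

44.9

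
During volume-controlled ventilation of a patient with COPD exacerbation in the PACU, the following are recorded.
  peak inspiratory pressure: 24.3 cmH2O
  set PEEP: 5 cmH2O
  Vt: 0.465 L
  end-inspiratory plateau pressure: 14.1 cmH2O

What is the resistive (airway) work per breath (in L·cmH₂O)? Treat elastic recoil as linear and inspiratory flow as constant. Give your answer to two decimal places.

4.74

With constant inspiratory flow the resistive pressure is constant at PIP − Pplat = 24.3 − 14.1 = 10.2 cmH2O, so resistive work = 10.2 × 0.465 = 4.743 L·cmH2O.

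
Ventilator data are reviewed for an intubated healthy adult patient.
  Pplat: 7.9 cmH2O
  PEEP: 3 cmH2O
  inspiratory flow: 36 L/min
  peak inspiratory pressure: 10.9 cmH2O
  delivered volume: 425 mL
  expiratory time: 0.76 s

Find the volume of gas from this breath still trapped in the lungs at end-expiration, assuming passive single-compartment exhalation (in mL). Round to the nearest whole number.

Flow: 36 L/min ÷ 60 = 0.6 L/s.
R = (PIP − Pplat)/V̇ = (10.9 − 7.9) / 0.6 = 3.0/0.6 = 5.0 cmH2O·s/L.
C = Vt/(Pplat − PEEP) = 425.0 / (7.9 − 3) = 425.0/4.9 = 86.735 mL/cmH2O.
τ = R × C = 5.0 × 0.08674 L/cmH2O = 0.4337 s.
Fraction remaining = e^(−Te/τ) = e^(−0.76/0.4337) = 0.1734.
Trapped volume = 425.0 × 0.1734 = 73.695 mL.

74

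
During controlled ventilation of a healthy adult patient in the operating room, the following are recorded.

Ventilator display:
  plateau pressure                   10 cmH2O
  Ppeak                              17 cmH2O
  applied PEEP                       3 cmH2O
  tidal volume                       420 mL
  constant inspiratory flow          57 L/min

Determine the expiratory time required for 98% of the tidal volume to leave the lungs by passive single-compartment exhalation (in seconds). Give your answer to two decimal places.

1.73

Flow: 57 L/min ÷ 60 = 0.95 L/s.
R = (PIP − Pplat)/V̇ = (17 − 10) / 0.95 = 7.0/0.95 = 7.368 cmH2O·s/L.
C = Vt/(Pplat − PEEP) = 420.0 / (10 − 3) = 420.0/7.0 = 60.0 mL/cmH2O.
τ = R × C = 7.368 × 0.06 L/cmH2O = 0.4421 s.
t = −τ·ln(1 − 0.98) = −0.4421·ln(0.02) = 1.73 s.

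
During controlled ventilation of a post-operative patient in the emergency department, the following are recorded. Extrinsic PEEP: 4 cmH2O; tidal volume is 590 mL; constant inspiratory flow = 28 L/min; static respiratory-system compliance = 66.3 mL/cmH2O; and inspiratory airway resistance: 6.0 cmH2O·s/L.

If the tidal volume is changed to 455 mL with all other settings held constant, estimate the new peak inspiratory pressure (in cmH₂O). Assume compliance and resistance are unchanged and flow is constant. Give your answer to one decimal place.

Flow: 28 L/min ÷ 60 = 0.4667 L/s.
PIP = Vt/C + R·V̇ + PEEP (constant-flow equation of motion).
Only the elastic term changes: ΔPIP = ΔVt / C = (455 − 590) / 66.3 = -2.036 cmH2O.
Original PIP = 590/66.3 + 6.0×0.4667 + 4 = 15.699 cmH2O; new PIP = 15.699 + (-2.036) = 13.663 cmH2O.

13.7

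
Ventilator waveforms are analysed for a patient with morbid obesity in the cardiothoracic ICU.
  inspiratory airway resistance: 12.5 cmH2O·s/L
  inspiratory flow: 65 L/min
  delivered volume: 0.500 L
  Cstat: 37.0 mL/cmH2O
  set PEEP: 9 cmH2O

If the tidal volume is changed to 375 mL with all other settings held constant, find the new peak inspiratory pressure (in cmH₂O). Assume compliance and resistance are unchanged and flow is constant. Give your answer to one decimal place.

32.7

Flow: 65 L/min ÷ 60 = 1.0833 L/s.
PIP = Vt/C + R·V̇ + PEEP (constant-flow equation of motion).
Only the elastic term changes: ΔPIP = ΔVt / C = (375 − 500) / 37.0 = -3.378 cmH2O.
Original PIP = 500/37.0 + 12.5×1.0833 + 9 = 36.055 cmH2O; new PIP = 36.055 + (-3.378) = 32.677 cmH2O.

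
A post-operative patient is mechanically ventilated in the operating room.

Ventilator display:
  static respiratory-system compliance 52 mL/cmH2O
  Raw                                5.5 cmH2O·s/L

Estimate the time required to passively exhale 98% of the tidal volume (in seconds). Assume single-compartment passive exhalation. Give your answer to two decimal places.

1.12

τ = R × C = 5.5 × 52 mL/cmH2O = 5.5 × 0.052 L/cmH2O = 0.286 s.
Exhaled fraction f = 1 − e^(−t/τ) → t = −τ·ln(1 − f) = −0.286·ln(0.02) = 1.119 s.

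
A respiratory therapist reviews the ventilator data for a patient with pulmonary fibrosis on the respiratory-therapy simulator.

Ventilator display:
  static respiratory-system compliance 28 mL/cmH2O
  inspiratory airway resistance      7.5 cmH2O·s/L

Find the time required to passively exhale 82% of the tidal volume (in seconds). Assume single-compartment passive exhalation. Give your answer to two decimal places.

0.36

τ = R × C = 7.5 × 28 mL/cmH2O = 7.5 × 0.028 L/cmH2O = 0.21 s.
Exhaled fraction f = 1 − e^(−t/τ) → t = −τ·ln(1 − f) = −0.21·ln(0.18) = 0.3601 s.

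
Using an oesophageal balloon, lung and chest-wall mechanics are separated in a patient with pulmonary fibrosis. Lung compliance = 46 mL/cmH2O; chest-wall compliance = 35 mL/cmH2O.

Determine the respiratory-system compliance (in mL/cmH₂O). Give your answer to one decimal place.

Lung and chest wall are elastances in series: 1/Crs = 1/CL + 1/Ccw.
1/Crs = 1/46 + 1/35 = 0.05031.
Crs = 19.877 mL/cmH2O.

19.9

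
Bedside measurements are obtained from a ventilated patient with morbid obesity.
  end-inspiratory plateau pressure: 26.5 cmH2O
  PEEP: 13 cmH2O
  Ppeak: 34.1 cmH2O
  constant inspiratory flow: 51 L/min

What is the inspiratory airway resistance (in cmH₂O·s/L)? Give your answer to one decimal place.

Flow: 51 L/min ÷ 60 = 0.85 L/s.
Raw = (PIP − Pplat) / flow = (34.1 − 26.5) / 0.85 = 7.6 / 0.85 = 8.941 cmH2O·s/L.

8.9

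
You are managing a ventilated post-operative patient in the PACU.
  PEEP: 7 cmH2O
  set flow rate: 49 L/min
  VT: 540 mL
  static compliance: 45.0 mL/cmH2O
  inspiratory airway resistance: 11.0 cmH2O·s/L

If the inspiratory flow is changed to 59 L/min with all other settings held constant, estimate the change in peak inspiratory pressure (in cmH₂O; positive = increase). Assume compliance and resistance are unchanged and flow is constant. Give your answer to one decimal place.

Flow: 49 L/min ÷ 60 = 0.8167 L/s.
New flow: 59 L/min ÷ 60 = 0.9833 L/s.
PIP = Vt/C + R·V̇ + PEEP (constant-flow equation of motion).
Only the resistive term changes: ΔPIP = R × ΔV̇ = 11.0 × (0.9833 − 0.8167) = 11.0 × 0.1666 = 1.833 cmH2O.

1.8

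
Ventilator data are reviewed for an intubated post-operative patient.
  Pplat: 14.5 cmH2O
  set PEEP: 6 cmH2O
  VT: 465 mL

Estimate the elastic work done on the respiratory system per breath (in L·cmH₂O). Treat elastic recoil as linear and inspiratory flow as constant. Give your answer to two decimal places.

Elastic work ≈ ½ × (Pplat − PEEP) × Vt = 0.5 × (14.5 − 6) × 0.465 L = 0.5 × 8.5 × 0.465 = 1.976 L·cmH2O.

1.98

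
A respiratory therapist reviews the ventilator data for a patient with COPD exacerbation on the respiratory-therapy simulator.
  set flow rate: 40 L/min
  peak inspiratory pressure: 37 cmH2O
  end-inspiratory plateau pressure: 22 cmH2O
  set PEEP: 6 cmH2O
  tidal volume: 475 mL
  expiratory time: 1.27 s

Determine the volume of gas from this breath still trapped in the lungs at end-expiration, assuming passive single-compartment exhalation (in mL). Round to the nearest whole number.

71

Flow: 40 L/min ÷ 60 = 0.6667 L/s.
R = (PIP − Pplat)/V̇ = (37 − 22) / 0.6667 = 15.0/0.6667 = 22.499 cmH2O·s/L.
C = Vt/(Pplat − PEEP) = 475.0 / (22 − 6) = 475.0/16.0 = 29.688 mL/cmH2O.
τ = R × C = 22.499 × 0.02969 L/cmH2O = 0.668 s.
Fraction remaining = e^(−Te/τ) = e^(−1.27/0.668) = 0.1494.
Trapped volume = 475.0 × 0.1494 = 70.965 mL.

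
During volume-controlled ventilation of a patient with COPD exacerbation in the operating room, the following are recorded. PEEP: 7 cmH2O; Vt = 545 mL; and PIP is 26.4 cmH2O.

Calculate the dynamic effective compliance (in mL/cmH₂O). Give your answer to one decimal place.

28.1

Dynamic compliance = Vt / (PIP − PEEP) = 545 / (26.4 − 7) = 545 / 19.4 = 28.093 mL/cmH2O.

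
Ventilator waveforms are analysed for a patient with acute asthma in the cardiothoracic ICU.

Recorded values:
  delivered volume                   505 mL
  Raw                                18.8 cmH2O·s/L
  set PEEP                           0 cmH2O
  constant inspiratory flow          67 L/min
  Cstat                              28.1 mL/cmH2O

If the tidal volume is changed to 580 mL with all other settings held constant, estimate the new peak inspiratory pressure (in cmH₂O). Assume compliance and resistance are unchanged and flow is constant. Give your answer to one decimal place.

41.6

Flow: 67 L/min ÷ 60 = 1.1167 L/s.
PIP = Vt/C + R·V̇ + PEEP (constant-flow equation of motion).
Only the elastic term changes: ΔPIP = ΔVt / C = (580 − 505) / 28.1 = 2.669 cmH2O.
Original PIP = 505/28.1 + 18.8×1.1167 + 0 = 38.965 cmH2O; new PIP = 38.965 + (2.669) = 41.634 cmH2O.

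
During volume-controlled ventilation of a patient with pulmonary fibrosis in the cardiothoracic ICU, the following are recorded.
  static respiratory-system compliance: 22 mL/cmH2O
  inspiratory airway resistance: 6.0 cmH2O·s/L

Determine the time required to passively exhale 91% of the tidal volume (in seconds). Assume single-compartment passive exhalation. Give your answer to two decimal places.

0.32

τ = R × C = 6.0 × 22 mL/cmH2O = 6.0 × 0.022 L/cmH2O = 0.132 s.
Exhaled fraction f = 1 − e^(−t/τ) → t = −τ·ln(1 − f) = −0.132·ln(0.09) = 0.3178 s.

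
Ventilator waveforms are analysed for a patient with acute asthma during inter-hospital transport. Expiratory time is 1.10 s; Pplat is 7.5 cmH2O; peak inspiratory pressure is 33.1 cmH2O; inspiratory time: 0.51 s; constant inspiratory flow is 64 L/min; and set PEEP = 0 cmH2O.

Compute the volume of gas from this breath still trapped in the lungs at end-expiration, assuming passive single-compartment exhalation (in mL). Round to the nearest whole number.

289

Flow: 64 L/min ÷ 60 = 1.0667 L/s.
Vt = flow × Ti = 1.0667 L/s × 0.51 s × 1000 mL/L = 544.02 mL.
R = (PIP − Pplat)/V̇ = (33.1 − 7.5) / 1.0667 = 25.6/1.0667 = 23.999 cmH2O·s/L.
C = Vt/(Pplat − PEEP) = 544.02 / (7.5 − 0) = 544.02/7.5 = 72.536 mL/cmH2O.
τ = R × C = 23.999 × 0.07254 L/cmH2O = 1.741 s.
Fraction remaining = e^(−Te/τ) = e^(−1.10/1.741) = 0.5316.
Trapped volume = 544.02 × 0.5316 = 289.2 mL.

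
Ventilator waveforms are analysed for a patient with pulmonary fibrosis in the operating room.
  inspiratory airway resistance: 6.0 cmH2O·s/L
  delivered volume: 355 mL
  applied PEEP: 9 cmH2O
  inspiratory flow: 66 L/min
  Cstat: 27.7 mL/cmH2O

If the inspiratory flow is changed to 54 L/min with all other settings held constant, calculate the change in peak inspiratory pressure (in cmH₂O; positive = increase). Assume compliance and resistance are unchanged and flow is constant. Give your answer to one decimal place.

-1.2

Flow: 66 L/min ÷ 60 = 1.1 L/s.
New flow: 54 L/min ÷ 60 = 0.9 L/s.
PIP = Vt/C + R·V̇ + PEEP (constant-flow equation of motion).
Only the resistive term changes: ΔPIP = R × ΔV̇ = 6.0 × (0.9 − 1.1) = 6.0 × -0.2 = -1.2 cmH2O.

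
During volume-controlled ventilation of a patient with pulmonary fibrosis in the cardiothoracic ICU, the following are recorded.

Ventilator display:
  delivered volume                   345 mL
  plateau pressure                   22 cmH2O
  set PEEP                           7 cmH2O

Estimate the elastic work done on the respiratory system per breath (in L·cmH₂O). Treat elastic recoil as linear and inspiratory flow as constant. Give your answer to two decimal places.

Elastic work ≈ ½ × (Pplat − PEEP) × Vt = 0.5 × (22 − 7) × 0.345 L = 0.5 × 15.0 × 0.345 = 2.588 L·cmH2O.

2.59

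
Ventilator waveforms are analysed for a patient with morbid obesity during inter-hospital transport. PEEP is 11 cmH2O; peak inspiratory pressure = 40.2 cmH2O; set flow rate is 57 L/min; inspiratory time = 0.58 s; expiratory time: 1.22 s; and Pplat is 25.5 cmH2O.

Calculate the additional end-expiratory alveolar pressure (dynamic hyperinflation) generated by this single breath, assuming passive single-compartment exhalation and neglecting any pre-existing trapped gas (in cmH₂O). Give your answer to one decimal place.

1.8

Flow: 57 L/min ÷ 60 = 0.95 L/s.
Vt = flow × Ti = 0.95 L/s × 0.58 s × 1000 mL/L = 551.0 mL.
R = (PIP − Pplat)/V̇ = (40.2 − 25.5) / 0.95 = 14.7/0.95 = 15.474 cmH2O·s/L.
C = Vt/(Pplat − PEEP) = 551.0 / (25.5 − 11) = 551.0/14.5 = 38.0 mL/cmH2O.
τ = R × C = 15.474 × 0.038 L/cmH2O = 0.588 s.
Fraction remaining = e^(−Te/τ) = e^(−1.22/0.588) = 0.1256; trapped volume = 551.0 × 0.1256 = 69.206 mL.
Additional alveolar pressure from trapping ≈ V_trapped / C = 69.206 / 38.0 = 1.821 cmH2O.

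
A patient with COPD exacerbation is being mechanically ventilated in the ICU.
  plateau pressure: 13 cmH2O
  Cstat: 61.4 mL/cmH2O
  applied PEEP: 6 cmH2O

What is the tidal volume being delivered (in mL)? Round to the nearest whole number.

Vt = Cstat × (Pplat − PEEP) = 61.4 × (13 − 6) = 61.4 × 7.0 = 429.8 mL.

430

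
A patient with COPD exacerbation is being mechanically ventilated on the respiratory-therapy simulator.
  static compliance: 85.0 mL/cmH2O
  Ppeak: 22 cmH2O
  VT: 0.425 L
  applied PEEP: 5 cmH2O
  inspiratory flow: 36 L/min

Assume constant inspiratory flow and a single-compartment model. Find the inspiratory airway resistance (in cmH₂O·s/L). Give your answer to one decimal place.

Flow: 36 L/min ÷ 60 = 0.6 L/s.
Equation of motion (constant flow): PIP = Vt/C + R·V̇ + PEEP.
R·V̇ = PIP − Vt/C − PEEP = 22 − 425/85.0 − 5 = 22 − 5.0 − 5 = 12.0 cmH2O.
R = 12.0 / 0.6 = 20.0 cmH2O·s/L.

20.0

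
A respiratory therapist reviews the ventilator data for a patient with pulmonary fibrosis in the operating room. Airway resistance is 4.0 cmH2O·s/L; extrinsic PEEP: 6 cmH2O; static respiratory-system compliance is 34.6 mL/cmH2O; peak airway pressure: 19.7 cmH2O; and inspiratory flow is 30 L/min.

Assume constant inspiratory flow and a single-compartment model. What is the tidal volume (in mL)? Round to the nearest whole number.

Flow: 30 L/min ÷ 60 = 0.5 L/s.
Equation of motion (constant flow): PIP = Vt/C + R·V̇ + PEEP.
Vt/C = PIP − R·V̇ − PEEP = 19.7 − 2.0 − 6 = 11.7 cmH2O.
Vt = C × 11.7 = 34.6 × 11.7 = 404.82 mL.

405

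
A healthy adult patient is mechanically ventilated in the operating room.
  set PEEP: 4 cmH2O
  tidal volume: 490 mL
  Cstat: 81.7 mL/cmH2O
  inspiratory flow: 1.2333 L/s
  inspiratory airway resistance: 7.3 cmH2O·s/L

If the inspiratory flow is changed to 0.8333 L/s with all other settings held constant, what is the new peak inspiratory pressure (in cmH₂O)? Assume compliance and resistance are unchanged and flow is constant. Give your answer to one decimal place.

PIP = Vt/C + R·V̇ + PEEP (constant-flow equation of motion).
Only the resistive term changes: ΔPIP = R × ΔV̇ = 7.3 × (0.8333 − 1.2333) = 7.3 × -0.4 = -2.92 cmH2O.
Original PIP = 490/81.7 + 7.3×1.2333 + 4 = 19.001 cmH2O; new PIP = 19.001 + (-2.92) = 16.081 cmH2O.

16.1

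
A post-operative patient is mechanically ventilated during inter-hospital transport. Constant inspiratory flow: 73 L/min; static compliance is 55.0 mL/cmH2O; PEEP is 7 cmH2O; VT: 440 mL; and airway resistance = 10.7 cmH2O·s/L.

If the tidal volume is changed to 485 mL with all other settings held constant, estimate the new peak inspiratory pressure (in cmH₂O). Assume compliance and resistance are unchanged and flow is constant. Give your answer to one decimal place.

Flow: 73 L/min ÷ 60 = 1.2167 L/s.
PIP = Vt/C + R·V̇ + PEEP (constant-flow equation of motion).
Only the elastic term changes: ΔPIP = ΔVt / C = (485 − 440) / 55.0 = 0.8182 cmH2O.
Original PIP = 440/55.0 + 10.7×1.2167 + 7 = 28.019 cmH2O; new PIP = 28.019 + (0.8182) = 28.837 cmH2O.

28.8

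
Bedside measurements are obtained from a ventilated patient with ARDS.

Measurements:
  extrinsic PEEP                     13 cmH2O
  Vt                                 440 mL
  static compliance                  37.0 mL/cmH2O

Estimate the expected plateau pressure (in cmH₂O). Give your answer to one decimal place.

Pplat = PEEP + Vt / Cstat = 13 + 440 / 37.0 = 13 + 11.892 = 24.892 cmH2O.

24.9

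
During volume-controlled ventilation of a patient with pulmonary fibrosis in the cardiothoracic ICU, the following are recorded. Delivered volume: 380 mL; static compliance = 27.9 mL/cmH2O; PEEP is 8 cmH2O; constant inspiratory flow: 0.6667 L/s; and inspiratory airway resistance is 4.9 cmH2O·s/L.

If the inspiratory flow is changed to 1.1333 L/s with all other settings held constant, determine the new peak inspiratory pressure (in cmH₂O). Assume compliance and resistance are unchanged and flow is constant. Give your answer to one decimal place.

PIP = Vt/C + R·V̇ + PEEP (constant-flow equation of motion).
Only the resistive term changes: ΔPIP = R × ΔV̇ = 4.9 × (1.1333 − 0.6667) = 4.9 × 0.4666 = 2.286 cmH2O.
Original PIP = 380/27.9 + 4.9×0.6667 + 8 = 24.887 cmH2O; new PIP = 24.887 + (2.286) = 27.173 cmH2O.

27.2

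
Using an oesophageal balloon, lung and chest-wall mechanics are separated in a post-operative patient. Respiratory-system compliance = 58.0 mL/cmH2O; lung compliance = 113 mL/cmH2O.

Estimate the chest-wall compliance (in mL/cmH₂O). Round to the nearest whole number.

1/Ccw = 1/Crs − 1/CL.
1/Ccw = 1/58.0 − 1/113 = 0.008392.
Ccw = 119.16 mL/cmH2O.

119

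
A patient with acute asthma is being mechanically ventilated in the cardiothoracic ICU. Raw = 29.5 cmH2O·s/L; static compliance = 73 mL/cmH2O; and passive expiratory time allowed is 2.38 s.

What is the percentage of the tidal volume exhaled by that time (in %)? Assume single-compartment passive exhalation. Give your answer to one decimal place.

τ = R × C = 29.5 × 73 mL/cmH2O = 29.5 × 0.073 L/cmH2O = 2.154 s.
Passive exhalation: V(t)/V₀ = e^(−t/τ) = e^(−2.38/2.154) = 0.3312.
Fraction exhaled = 1 − 0.3312 = 0.6688 → 66.88%.

66.9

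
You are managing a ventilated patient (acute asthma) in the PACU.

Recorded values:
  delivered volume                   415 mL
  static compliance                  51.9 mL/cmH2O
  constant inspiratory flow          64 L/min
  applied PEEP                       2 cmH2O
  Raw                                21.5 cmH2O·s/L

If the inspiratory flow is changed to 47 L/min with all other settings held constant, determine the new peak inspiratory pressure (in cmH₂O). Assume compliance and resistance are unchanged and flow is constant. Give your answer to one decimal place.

26.8

Flow: 64 L/min ÷ 60 = 1.0667 L/s.
New flow: 47 L/min ÷ 60 = 0.7833 L/s.
PIP = Vt/C + R·V̇ + PEEP (constant-flow equation of motion).
Only the resistive term changes: ΔPIP = R × ΔV̇ = 21.5 × (0.7833 − 1.0667) = 21.5 × -0.2834 = -6.093 cmH2O.
Original PIP = 415/51.9 + 21.5×1.0667 + 2 = 32.93 cmH2O; new PIP = 32.93 + (-6.093) = 26.837 cmH2O.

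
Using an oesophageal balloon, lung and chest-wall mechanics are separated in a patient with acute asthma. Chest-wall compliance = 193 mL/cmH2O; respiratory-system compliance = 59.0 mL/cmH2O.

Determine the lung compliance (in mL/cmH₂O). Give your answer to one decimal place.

1/CL = 1/Crs − 1/Ccw.
1/CL = 1/59.0 − 1/193 = 0.01177.
CL = 84.962 mL/cmH2O.

85.0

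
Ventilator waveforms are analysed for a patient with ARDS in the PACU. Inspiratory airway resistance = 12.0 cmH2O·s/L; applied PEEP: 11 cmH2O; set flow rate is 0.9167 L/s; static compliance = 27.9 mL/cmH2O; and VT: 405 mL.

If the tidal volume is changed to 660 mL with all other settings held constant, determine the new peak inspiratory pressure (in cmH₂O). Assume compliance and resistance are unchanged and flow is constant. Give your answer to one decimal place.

45.7

PIP = Vt/C + R·V̇ + PEEP (constant-flow equation of motion).
Only the elastic term changes: ΔPIP = ΔVt / C = (660 − 405) / 27.9 = 9.14 cmH2O.
Original PIP = 405/27.9 + 12.0×0.9167 + 11 = 36.517 cmH2O; new PIP = 36.517 + (9.14) = 45.657 cmH2O.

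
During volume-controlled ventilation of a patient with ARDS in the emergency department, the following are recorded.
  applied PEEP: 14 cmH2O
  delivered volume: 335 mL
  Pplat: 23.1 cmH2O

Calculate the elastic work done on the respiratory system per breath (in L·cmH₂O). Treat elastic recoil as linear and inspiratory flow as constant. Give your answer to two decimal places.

1.52

Elastic work ≈ ½ × (Pplat − PEEP) × Vt = 0.5 × (23.1 − 14) × 0.335 L = 0.5 × 9.1 × 0.335 = 1.524 L·cmH2O.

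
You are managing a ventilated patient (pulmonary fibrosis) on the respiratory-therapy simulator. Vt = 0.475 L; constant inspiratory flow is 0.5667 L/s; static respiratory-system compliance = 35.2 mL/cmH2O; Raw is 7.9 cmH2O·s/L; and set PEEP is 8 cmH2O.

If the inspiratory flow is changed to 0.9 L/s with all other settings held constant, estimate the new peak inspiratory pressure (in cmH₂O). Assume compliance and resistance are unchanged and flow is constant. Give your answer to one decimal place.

PIP = Vt/C + R·V̇ + PEEP (constant-flow equation of motion).
Only the resistive term changes: ΔPIP = R × ΔV̇ = 7.9 × (0.9 − 0.5667) = 7.9 × 0.3333 = 2.633 cmH2O.
Original PIP = 475/35.2 + 7.9×0.5667 + 8 = 25.971 cmH2O; new PIP = 25.971 + (2.633) = 28.604 cmH2O.

28.6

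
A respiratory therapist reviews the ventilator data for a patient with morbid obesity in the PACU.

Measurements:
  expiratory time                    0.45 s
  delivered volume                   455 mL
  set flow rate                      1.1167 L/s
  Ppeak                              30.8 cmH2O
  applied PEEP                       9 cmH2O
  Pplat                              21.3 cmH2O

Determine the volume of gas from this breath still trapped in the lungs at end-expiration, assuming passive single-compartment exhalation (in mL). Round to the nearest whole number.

R = (PIP − Pplat)/V̇ = (30.8 − 21.3) / 1.1167 = 9.5/1.1167 = 8.507 cmH2O·s/L.
C = Vt/(Pplat − PEEP) = 455.0 / (21.3 − 9) = 455.0/12.3 = 36.992 mL/cmH2O.
τ = R × C = 8.507 × 0.03699 L/cmH2O = 0.3147 s.
Fraction remaining = e^(−Te/τ) = e^(−0.45/0.3147) = 0.2393.
Trapped volume = 455.0 × 0.2393 = 108.88 mL.

109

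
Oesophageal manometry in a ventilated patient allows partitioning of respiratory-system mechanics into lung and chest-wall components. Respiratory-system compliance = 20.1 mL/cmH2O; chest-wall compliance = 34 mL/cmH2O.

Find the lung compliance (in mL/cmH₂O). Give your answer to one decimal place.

1/CL = 1/Crs − 1/Ccw.
1/CL = 1/20.1 − 1/34 = 0.02034.
CL = 49.164 mL/cmH2O.

49.2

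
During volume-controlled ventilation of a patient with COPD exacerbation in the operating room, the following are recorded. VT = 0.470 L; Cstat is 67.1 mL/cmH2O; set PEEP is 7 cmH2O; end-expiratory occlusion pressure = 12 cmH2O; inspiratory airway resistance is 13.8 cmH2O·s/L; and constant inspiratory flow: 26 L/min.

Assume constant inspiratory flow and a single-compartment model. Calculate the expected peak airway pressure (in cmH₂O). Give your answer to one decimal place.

Flow: 26 L/min ÷ 60 = 0.4333 L/s.
Total PEEP = 12 cmH2O (set 7 + intrinsic 5); this is the baseline alveolar pressure.
Equation of motion (constant flow): PIP = Vt/C + R·V̇ + PEEP.
PIP = 470/67.1 + 13.8×0.4333 + 12 = 7.004 + 5.98 + 12 = 24.984 cmH2O.

25.0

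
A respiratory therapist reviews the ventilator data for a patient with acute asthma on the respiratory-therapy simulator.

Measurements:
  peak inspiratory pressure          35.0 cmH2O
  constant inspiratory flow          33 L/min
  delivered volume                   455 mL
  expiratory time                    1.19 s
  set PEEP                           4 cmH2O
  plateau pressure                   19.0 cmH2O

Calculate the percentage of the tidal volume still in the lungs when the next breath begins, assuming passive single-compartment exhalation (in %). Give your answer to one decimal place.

Flow: 33 L/min ÷ 60 = 0.55 L/s.
R = (PIP − Pplat)/V̇ = (35.0 − 19.0) / 0.55 = 16.0/0.55 = 29.091 cmH2O·s/L.
C = Vt/(Pplat − PEEP) = 455.0 / (19.0 − 4) = 455.0/15.0 = 30.333 mL/cmH2O.
τ = R × C = 29.091 × 0.03033 L/cmH2O = 0.8823 s.
Fraction remaining at end-expiration = e^(−Te/τ) = e^(−1.19/0.8823) = 0.2596 → 25.96%.

26.0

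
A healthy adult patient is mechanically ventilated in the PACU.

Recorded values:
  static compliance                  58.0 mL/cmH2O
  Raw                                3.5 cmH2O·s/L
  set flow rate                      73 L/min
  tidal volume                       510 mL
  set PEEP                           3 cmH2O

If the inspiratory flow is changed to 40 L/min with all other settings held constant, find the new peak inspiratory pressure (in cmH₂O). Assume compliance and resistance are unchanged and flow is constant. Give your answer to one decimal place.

Flow: 73 L/min ÷ 60 = 1.2167 L/s.
New flow: 40 L/min ÷ 60 = 0.6667 L/s.
PIP = Vt/C + R·V̇ + PEEP (constant-flow equation of motion).
Only the resistive term changes: ΔPIP = R × ΔV̇ = 3.5 × (0.6667 − 1.2167) = 3.5 × -0.55 = -1.925 cmH2O.
Original PIP = 510/58.0 + 3.5×1.2167 + 3 = 16.052 cmH2O; new PIP = 16.052 + (-1.925) = 14.127 cmH2O.

14.1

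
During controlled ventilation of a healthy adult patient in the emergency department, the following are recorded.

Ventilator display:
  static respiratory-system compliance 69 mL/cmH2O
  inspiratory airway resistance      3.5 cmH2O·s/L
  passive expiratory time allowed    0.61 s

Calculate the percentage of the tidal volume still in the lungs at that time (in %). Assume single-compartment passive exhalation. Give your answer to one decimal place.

8.0

τ = R × C = 3.5 × 69 mL/cmH2O = 3.5 × 0.069 L/cmH2O = 0.2415 s.
Passive exhalation: V(t)/V₀ = e^(−t/τ) = e^(−0.61/0.2415) = 0.07999.
Fraction remaining = 0.07999 → 7.999%.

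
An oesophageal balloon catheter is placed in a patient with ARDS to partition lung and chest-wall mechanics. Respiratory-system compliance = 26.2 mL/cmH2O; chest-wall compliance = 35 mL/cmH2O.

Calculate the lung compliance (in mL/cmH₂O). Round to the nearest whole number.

1/CL = 1/Crs − 1/Ccw.
1/CL = 1/26.2 − 1/35 = 0.009597.
CL = 104.2 mL/cmH2O.

104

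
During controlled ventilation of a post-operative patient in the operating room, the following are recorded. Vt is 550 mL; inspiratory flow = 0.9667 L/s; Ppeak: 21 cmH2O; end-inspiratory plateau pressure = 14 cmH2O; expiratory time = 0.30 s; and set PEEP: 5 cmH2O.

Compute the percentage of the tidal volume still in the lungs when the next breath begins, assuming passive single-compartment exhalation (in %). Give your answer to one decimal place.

R = (PIP − Pplat)/V̇ = (21 − 14) / 0.9667 = 7.0/0.9667 = 7.241 cmH2O·s/L.
C = Vt/(Pplat − PEEP) = 550.0 / (14 − 5) = 550.0/9.0 = 61.111 mL/cmH2O.
τ = R × C = 7.241 × 0.06111 L/cmH2O = 0.4425 s.
Fraction remaining at end-expiration = e^(−Te/τ) = e^(−0.30/0.4425) = 0.5076 → 50.76%.

50.8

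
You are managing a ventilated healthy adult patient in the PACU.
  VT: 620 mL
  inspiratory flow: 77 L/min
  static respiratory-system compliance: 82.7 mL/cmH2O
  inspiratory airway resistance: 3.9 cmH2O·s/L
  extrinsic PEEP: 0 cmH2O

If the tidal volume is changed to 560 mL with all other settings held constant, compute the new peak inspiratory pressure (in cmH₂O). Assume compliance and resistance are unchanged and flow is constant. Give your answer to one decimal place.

Flow: 77 L/min ÷ 60 = 1.2833 L/s.
PIP = Vt/C + R·V̇ + PEEP (constant-flow equation of motion).
Only the elastic term changes: ΔPIP = ΔVt / C = (560 − 620) / 82.7 = -0.7255 cmH2O.
Original PIP = 620/82.7 + 3.9×1.2833 + 0 = 12.502 cmH2O; new PIP = 12.502 + (-0.7255) = 11.777 cmH2O.

11.8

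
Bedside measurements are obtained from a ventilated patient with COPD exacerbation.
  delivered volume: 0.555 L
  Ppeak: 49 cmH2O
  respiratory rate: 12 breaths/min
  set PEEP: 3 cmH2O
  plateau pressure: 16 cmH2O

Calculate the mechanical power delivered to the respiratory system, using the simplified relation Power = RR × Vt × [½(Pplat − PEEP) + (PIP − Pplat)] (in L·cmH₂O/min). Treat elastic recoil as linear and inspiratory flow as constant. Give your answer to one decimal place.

263.1

Per-breath work = Vt × [½(Pplat−PEEP) + (PIP−Pplat)] = 0.555 × [0.5×13.0 + 33.0] = 0.555 × 39.5 = 21.923 L·cmH2O.
Power = 12 × 21.923 = 263.08 L·cmH2O/min.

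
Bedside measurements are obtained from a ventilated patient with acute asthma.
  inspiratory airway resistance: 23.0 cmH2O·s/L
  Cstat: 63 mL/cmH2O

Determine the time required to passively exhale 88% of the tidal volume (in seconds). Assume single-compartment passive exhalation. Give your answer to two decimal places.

3.07

τ = R × C = 23.0 × 63 mL/cmH2O = 23.0 × 0.063 L/cmH2O = 1.449 s.
Exhaled fraction f = 1 − e^(−t/τ) → t = −τ·ln(1 − f) = −1.449·ln(0.12) = 3.072 s.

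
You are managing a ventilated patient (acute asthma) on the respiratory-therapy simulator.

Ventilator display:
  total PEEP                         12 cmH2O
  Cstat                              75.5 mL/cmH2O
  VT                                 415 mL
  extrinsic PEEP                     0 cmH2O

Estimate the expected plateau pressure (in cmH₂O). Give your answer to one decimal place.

17.5

End-expiratory occlusion gives total PEEP = 12 cmH2O (intrinsic PEEP = 12 − 0 = 12). Use total PEEP for the elastic gradient.
Pplat = PEEPtotal + Vt / Cstat = 12 + 415 / 75.5 = 12 + 5.497 = 17.497 cmH2O.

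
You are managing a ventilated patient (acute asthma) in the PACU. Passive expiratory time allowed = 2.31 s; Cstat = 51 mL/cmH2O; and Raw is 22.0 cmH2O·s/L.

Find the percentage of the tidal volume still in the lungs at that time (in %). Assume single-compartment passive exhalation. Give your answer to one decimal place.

τ = R × C = 22.0 × 51 mL/cmH2O = 22.0 × 0.051 L/cmH2O = 1.122 s.
Passive exhalation: V(t)/V₀ = e^(−t/τ) = e^(−2.31/1.122) = 0.1276.
Fraction remaining = 0.1276 → 12.76%.

12.8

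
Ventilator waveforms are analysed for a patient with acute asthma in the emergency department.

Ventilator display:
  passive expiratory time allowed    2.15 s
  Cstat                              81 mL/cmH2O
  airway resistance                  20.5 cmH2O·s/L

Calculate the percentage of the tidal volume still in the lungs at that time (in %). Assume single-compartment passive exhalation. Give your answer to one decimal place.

τ = R × C = 20.5 × 81 mL/cmH2O = 20.5 × 0.081 L/cmH2O = 1.661 s.
Passive exhalation: V(t)/V₀ = e^(−t/τ) = e^(−2.15/1.661) = 0.2741.
Fraction remaining = 0.2741 → 27.41%.

27.4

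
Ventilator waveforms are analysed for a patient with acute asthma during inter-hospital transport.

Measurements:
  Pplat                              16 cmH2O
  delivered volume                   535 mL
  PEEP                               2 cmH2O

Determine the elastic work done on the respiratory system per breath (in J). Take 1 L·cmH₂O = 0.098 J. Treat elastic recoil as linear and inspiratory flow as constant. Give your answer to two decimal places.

0.37

Elastic work ≈ ½ × (Pplat − PEEP) × Vt = 0.5 × (16 − 2) × 0.535 L = 0.5 × 14.0 × 0.535 = 3.745 L·cmH2O.
× 0.098 J/(L·cmH2O) → 0.367 J.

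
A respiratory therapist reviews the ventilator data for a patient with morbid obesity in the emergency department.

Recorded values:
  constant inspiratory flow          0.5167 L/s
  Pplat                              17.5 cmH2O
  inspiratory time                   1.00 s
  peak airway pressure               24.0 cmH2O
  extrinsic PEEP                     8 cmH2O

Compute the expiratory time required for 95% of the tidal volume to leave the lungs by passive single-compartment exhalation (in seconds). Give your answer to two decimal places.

2.05

Vt = flow × Ti = 0.5167 L/s × 1.00 s × 1000 mL/L = 516.7 mL.
R = (PIP − Pplat)/V̇ = (24.0 − 17.5) / 0.5167 = 6.5/0.5167 = 12.58 cmH2O·s/L.
C = Vt/(Pplat − PEEP) = 516.7 / (17.5 − 8) = 516.7/9.5 = 54.389 mL/cmH2O.
τ = R × C = 12.58 × 0.05439 L/cmH2O = 0.6842 s.
t = −τ·ln(1 − 0.95) = −0.6842·ln(0.05) = 2.05 s.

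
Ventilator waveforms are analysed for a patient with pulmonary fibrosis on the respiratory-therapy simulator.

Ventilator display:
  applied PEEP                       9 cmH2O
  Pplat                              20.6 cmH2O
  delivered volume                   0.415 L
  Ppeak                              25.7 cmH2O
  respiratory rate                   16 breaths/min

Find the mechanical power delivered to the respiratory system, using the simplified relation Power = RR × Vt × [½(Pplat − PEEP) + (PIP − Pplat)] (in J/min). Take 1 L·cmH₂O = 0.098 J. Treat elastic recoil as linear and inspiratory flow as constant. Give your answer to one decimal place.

Per-breath work = Vt × [½(Pplat−PEEP) + (PIP−Pplat)] = 0.415 × [0.5×11.6 + 5.1] = 0.415 × 10.9 = 4.524 L·cmH2O.
Power = 16 × 4.524 = 72.384 L·cmH2O/min.
× 0.098 J/(L·cmH2O) → 7.094 J/min.

7.1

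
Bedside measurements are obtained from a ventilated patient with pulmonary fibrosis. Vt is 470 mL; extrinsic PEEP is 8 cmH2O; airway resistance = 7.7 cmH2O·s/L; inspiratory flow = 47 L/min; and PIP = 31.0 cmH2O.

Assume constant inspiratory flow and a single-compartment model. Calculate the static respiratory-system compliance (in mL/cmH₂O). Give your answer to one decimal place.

27.7

Flow: 47 L/min ÷ 60 = 0.7833 L/s.
Equation of motion (constant flow): PIP = Vt/C + R·V̇ + PEEP.
Vt/C = PIP − R·V̇ − PEEP = 31.0 − 7.7×0.7833 − 8 = 31.0 − 6.031 − 8 = 16.969 cmH2O.
C = Vt / 16.969 = 470 / 16.969 = 27.698 mL/cmH2O.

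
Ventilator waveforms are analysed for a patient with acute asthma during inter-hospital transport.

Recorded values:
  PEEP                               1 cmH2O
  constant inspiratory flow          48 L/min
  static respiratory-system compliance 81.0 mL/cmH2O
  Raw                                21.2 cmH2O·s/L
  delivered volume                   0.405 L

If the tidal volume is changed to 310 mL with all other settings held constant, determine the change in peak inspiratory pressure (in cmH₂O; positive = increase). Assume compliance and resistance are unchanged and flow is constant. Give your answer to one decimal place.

-1.2

PIP = Vt/C + R·V̇ + PEEP (constant-flow equation of motion).
Only the elastic term changes: ΔPIP = ΔVt / C = (310 − 405) / 81.0 = -1.173 cmH2O.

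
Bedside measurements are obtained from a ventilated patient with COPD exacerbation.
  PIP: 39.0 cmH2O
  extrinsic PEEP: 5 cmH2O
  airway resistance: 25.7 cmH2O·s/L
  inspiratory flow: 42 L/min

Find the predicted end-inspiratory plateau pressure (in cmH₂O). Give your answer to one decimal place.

21.0

Flow: 42 L/min ÷ 60 = 0.7 L/s.
Pplat = PIP − Raw × flow = 39.0 − 25.7 × 0.7 = 39.0 − 17.99 = 21.01 cmH2O.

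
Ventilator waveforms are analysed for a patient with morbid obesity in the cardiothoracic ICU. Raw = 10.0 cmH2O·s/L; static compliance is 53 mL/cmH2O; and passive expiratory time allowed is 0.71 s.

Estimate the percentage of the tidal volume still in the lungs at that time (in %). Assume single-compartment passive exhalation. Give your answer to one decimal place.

τ = R × C = 10.0 × 53 mL/cmH2O = 10.0 × 0.053 L/cmH2O = 0.53 s.
Passive exhalation: V(t)/V₀ = e^(−t/τ) = e^(−0.71/0.53) = 0.2619.
Fraction remaining = 0.2619 → 26.19%.

26.2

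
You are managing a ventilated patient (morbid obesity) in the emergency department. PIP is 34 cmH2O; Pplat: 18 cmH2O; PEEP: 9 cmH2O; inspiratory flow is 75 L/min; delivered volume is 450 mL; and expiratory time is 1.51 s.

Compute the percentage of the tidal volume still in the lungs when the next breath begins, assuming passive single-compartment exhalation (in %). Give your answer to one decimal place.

Flow: 75 L/min ÷ 60 = 1.25 L/s.
R = (PIP − Pplat)/V̇ = (34 − 18) / 1.25 = 16.0/1.25 = 12.8 cmH2O·s/L.
C = Vt/(Pplat − PEEP) = 450.0 / (18 − 9) = 450.0/9.0 = 50.0 mL/cmH2O.
τ = R × C = 12.8 × 0.05 L/cmH2O = 0.64 s.
Fraction remaining at end-expiration = e^(−Te/τ) = e^(−1.51/0.64) = 0.09448 → 9.448%.

9.4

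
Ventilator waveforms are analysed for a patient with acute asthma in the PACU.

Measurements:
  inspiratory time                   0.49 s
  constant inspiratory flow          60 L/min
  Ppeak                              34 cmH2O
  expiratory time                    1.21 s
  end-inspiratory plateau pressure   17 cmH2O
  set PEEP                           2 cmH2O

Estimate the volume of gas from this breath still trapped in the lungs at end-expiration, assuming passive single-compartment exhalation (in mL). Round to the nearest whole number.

Flow: 60 L/min ÷ 60 = 1 L/s.
Vt = flow × Ti = 1 L/s × 0.49 s × 1000 mL/L = 490.0 mL.
R = (PIP − Pplat)/V̇ = (34 − 17) / 1 = 17.0/1 = 17.0 cmH2O·s/L.
C = Vt/(Pplat − PEEP) = 490.0 / (17 − 2) = 490.0/15.0 = 32.667 mL/cmH2O.
τ = R × C = 17.0 × 0.03267 L/cmH2O = 0.5554 s.
Fraction remaining = e^(−Te/τ) = e^(−1.21/0.5554) = 0.1132.
Trapped volume = 490.0 × 0.1132 = 55.468 mL.

55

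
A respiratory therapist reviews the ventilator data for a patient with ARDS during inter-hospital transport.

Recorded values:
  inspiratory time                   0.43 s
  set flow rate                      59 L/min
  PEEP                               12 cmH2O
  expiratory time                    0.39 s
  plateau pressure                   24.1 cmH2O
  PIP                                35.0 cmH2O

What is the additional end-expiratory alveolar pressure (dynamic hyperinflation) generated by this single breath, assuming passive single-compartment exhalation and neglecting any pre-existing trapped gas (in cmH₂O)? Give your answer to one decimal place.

4.4

Flow: 59 L/min ÷ 60 = 0.9833 L/s.
Vt = flow × Ti = 0.9833 L/s × 0.43 s × 1000 mL/L = 422.82 mL.
R = (PIP − Pplat)/V̇ = (35.0 − 24.1) / 0.9833 = 10.9/0.9833 = 11.085 cmH2O·s/L.
C = Vt/(Pplat − PEEP) = 422.82 / (24.1 − 12) = 422.82/12.1 = 34.944 mL/cmH2O.
τ = R × C = 11.085 × 0.03494 L/cmH2O = 0.3873 s.
Fraction remaining = e^(−Te/τ) = e^(−0.39/0.3873) = 0.3653; trapped volume = 422.82 × 0.3653 = 154.46 mL.
Additional alveolar pressure from trapping ≈ V_trapped / C = 154.46 / 34.944 = 4.42 cmH2O.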